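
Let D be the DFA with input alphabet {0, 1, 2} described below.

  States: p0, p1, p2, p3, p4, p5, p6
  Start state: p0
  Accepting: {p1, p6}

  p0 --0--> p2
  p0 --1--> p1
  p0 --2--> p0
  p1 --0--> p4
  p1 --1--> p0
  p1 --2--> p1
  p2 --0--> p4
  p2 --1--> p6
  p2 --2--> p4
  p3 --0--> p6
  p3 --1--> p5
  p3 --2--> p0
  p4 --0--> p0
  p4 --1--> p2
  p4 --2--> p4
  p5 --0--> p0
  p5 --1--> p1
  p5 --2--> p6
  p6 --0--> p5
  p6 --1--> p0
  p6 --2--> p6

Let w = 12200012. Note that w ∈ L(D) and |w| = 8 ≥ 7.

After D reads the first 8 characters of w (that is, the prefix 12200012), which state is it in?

p6

Run of D on the first 8 characters of w = 1 2 2 0 0 0 1 2:
  step 0: p0  (start)
  step 1: p1  (read 1: p0→p1)
  step 2: p1  (read 2: p1→p1)
  step 3: p1  (read 2: p1→p1)
  step 4: p4  (read 0: p1→p4)
  step 5: p0  (read 0: p4→p0)
  step 6: p2  (read 0: p0→p2)
  step 7: p6  (read 1: p2→p6)
  step 8: p6  (read 2: p6→p6)

After reading 8 characters, D is in state p6.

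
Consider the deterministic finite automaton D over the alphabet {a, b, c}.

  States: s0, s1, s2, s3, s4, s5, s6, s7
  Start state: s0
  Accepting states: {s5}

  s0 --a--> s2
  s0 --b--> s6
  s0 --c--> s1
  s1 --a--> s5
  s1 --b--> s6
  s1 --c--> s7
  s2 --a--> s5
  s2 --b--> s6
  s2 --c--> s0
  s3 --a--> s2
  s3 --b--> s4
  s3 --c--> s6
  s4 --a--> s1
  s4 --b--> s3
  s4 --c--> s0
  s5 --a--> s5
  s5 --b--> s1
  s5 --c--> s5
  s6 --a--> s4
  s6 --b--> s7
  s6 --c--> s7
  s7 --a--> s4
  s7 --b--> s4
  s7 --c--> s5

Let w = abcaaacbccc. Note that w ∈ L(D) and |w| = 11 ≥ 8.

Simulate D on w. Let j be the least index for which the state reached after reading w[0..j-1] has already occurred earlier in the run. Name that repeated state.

Run of D on w = a b c a a a c b c c c:
  step 0: s0  (start)
  step 1: s2  (read a: s0→s2)
  step 2: s6  (read b: s2→s6)
  step 3: s7  (read c: s6→s7)
  step 4: s4  (read a: s7→s4)
  step 5: s1  (read a: s4→s1)
  step 6: s5  (read a: s1→s5)
  step 7: s5  (read c: s5→s5)   ← first repeat (s5 seen earlier)
  step 8: s1  (read b: s5→s1)
  step 9: s7  (read c: s1→s7)
  step 10: s5  (read c: s7→s5)
  step 11: s5  (read c: s5→s5)

The earliest repeat is at step j = 7: D is in s5, which it already visited at step i = 6.
The DFA has 8 states, so the proof of the pumping lemma guarantees a repeated state among the first 8+1 visited; the segment between the two visits is the pumpable y.

s5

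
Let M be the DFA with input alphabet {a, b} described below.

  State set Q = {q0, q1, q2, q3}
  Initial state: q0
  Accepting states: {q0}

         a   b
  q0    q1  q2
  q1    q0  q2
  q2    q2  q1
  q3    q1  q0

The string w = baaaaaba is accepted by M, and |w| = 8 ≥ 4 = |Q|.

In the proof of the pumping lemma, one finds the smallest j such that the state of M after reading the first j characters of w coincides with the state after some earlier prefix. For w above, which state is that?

q2

Run of M on w = b a a a a a b a:
  step 0: q0  (start)
  step 1: q2  (read b: q0→q2)
  step 2: q2  (read a: q2→q2)   ← first repeat (q2 seen earlier)
  step 3: q2  (read a: q2→q2)
  step 4: q2  (read a: q2→q2)
  step 5: q2  (read a: q2→q2)
  step 6: q2  (read a: q2→q2)
  step 7: q1  (read b: q2→q1)
  step 8: q0  (read a: q1→q0)

The earliest repeat is at step j = 2: M is in q2, which it already visited at step i = 1.
With |Q| = 4, pigeonhole forces a state repeat no later than step 4; the substring read between the first and second visits to that state can be pumped.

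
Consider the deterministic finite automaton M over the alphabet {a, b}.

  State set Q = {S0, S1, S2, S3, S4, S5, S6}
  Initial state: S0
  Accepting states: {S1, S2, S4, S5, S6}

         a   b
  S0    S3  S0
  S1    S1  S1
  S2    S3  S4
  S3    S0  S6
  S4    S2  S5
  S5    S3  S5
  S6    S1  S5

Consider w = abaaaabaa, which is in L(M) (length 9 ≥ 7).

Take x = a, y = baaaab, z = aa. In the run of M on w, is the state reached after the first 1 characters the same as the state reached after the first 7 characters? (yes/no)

no

Run of M on the first 7 characters of w = a b a a a a b:
  step 0: S0  (start)
  step 1: S3  (read a: S0→S3)
  step 2: S6  (read b: S3→S6)
  step 3: S1  (read a: S6→S1)
  step 4: S1  (read a: S1→S1)
  step 5: S1  (read a: S1→S1)
  step 6: S1  (read a: S1→S1)
  step 7: S1  (read b: S1→S1)

After x (step 1): S3. After xy (step 7): S1.
They differ (S3 ≠ S1), so y is not a cycle from the state after x; this split is not the one the pumping-lemma construction produces, and pumping y need not keep the string in L(M).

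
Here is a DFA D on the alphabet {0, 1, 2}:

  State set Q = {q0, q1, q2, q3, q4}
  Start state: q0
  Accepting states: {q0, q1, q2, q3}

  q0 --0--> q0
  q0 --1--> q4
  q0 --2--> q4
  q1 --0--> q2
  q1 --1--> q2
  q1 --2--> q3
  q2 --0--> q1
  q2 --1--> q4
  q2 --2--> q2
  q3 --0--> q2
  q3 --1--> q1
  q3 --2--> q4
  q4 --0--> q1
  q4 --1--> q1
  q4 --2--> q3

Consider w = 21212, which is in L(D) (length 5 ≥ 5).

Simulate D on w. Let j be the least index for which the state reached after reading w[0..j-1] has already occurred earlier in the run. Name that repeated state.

q1

State sequence: q0 -2-> q4 -1-> q1 -2-> q3 -1-> q1 -2-> q3
First repeat at step 4: q1 was already visited.

The earliest repeat is at step j = 4: D is in q1, which it already visited at step i = 2.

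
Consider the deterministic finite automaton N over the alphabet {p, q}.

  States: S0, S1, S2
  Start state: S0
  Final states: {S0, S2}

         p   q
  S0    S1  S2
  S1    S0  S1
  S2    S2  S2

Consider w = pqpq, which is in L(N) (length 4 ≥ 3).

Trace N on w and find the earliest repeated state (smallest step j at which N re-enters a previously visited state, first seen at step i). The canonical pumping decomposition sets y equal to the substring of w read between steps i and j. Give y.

State sequence: S0 -p-> S1 -q-> S1 -p-> S0 -q-> S2
First repeat at step 2: S1 was already visited.

So i = 1, j = 2, giving x = w[0:1] = p, y = w[1:2] = q, z = w[2:4] = pq.
Check: |xy| = 2 ≤ 3 and |y| = 1 ≥ 1. Reading y takes N from S1 back to S1, so every xyⁱz is accepted.

q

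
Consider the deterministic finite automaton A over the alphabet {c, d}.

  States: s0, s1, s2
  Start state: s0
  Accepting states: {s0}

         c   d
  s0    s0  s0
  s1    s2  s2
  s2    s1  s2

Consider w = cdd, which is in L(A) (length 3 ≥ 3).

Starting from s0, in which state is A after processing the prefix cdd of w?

s0

Run of A on the first 3 characters of w = c d d:
  step 0: s0  (start)
  step 1: s0  (read c: s0→s0)
  step 2: s0  (read d: s0→s0)
  step 3: s0  (read d: s0→s0)

After reading 3 characters, A is in state s0.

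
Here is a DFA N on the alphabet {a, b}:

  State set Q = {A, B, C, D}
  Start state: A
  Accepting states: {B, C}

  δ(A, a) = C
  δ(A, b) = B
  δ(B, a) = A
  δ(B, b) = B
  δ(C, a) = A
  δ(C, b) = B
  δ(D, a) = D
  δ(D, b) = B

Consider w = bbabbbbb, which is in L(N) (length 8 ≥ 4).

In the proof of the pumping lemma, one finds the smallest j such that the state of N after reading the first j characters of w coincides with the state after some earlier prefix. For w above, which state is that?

Run of N on w = b b a b b b b b:
  step 0: A  (start)
  step 1: B  (read b: A→B)
  step 2: B  (read b: B→B)   ← first repeat (B seen earlier)
  step 3: A  (read a: B→A)
  step 4: B  (read b: A→B)
  step 5: B  (read b: B→B)
  step 6: B  (read b: B→B)
  step 7: B  (read b: B→B)
  step 8: B  (read b: B→B)

The earliest repeat is at step j = 2: N is in B, which it already visited at step i = 1.
The DFA has 4 states, so the proof of the pumping lemma guarantees a repeated state among the first 4+1 visited; the segment between the two visits is the pumpable y.

B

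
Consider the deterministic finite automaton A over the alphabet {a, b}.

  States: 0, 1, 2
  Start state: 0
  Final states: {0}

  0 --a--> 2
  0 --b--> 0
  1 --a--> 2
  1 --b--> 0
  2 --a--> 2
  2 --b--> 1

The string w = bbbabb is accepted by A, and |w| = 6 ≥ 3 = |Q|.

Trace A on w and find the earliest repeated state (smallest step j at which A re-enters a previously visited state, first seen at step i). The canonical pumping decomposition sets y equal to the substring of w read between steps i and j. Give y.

b

Run of A on w = b b b a b b:
  step 0: 0  (start)
  step 1: 0  (read b: 0→0)   ← first repeat (0 seen earlier)
  step 2: 0  (read b: 0→0)
  step 3: 0  (read b: 0→0)
  step 4: 2  (read a: 0→2)
  step 5: 1  (read b: 2→1)
  step 6: 0  (read b: 1→0)

So i = 0, j = 1, giving x = w[0:0] = ε, y = w[0:1] = b, z = w[1:6] = bbabb.
Check: |xy| = 1 ≤ 3 and |y| = 1 ≥ 1. Reading y takes A from 0 back to 0, so every xyⁱz is accepted.
Since A has 3 states, any run of length ≥ 3 visits 3+1 states, so by pigeonhole some state repeats within the first 3 steps — that repeat gives the pumpable loop.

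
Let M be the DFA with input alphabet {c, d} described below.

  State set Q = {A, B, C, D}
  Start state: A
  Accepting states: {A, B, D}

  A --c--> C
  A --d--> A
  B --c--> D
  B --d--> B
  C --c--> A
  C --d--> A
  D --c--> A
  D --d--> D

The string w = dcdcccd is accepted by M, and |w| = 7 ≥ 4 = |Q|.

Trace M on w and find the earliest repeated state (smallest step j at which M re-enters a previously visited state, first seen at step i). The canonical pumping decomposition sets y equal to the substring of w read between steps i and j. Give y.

d

State sequence: A -d-> A -c-> C -d-> A -c-> C -c-> A -c-> C -d-> A
First repeat at step 1: A was already visited.

So i = 0, j = 1, giving x = w[0:0] = ε, y = w[0:1] = d, z = w[1:7] = cdcccd.
Check: |xy| = 1 ≤ 4 and |y| = 1 ≥ 1. Reading y takes M from A back to A, so every xyⁱz is accepted.
With |Q| = 4, pigeonhole forces a state repeat no later than step 4; the substring read between the first and second visits to that state can be pumped.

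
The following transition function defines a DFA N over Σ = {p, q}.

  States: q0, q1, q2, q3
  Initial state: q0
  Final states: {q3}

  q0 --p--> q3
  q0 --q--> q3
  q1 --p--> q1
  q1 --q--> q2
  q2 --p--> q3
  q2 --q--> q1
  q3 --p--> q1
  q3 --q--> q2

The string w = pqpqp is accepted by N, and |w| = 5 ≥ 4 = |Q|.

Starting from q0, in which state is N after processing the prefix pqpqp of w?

q3

Run of N on the first 5 characters of w = p q p q p:
  step 0: q0  (start)
  step 1: q3  (read p: q0→q3)
  step 2: q2  (read q: q3→q2)
  step 3: q3  (read p: q2→q3)
  step 4: q2  (read q: q3→q2)
  step 5: q3  (read p: q2→q3)

After reading 5 characters, N is in state q3.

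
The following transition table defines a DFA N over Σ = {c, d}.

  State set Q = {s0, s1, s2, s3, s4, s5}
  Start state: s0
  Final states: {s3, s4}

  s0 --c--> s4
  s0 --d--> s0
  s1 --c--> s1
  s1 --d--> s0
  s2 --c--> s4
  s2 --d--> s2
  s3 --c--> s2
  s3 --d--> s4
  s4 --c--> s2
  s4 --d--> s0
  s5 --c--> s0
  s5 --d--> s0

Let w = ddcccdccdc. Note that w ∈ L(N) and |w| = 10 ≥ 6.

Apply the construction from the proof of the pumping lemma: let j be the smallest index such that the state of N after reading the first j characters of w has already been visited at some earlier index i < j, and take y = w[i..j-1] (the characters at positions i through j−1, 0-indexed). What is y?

Run of N on w = d d c c c d c c d c:
  step 0: s0  (start)
  step 1: s0  (read d: s0→s0)   ← first repeat (s0 seen earlier)
  step 2: s0  (read d: s0→s0)
  step 3: s4  (read c: s0→s4)
  step 4: s2  (read c: s4→s2)
  step 5: s4  (read c: s2→s4)
  step 6: s0  (read d: s4→s0)
  step 7: s4  (read c: s0→s4)
  step 8: s2  (read c: s4→s2)
  step 9: s2  (read d: s2→s2)
  step 10: s4  (read c: s2→s4)

So i = 0, j = 1, giving x = w[0:0] = ε, y = w[0:1] = d, z = w[1:10] = dcccdccdc.
Check: |xy| = 1 ≤ 6 and |y| = 1 ≥ 1. Reading y takes N from s0 back to s0, so every xyⁱz is accepted.
With |Q| = 6, pigeonhole forces a state repeat no later than step 6; the substring read between the first and second visits to that state can be pumped.

d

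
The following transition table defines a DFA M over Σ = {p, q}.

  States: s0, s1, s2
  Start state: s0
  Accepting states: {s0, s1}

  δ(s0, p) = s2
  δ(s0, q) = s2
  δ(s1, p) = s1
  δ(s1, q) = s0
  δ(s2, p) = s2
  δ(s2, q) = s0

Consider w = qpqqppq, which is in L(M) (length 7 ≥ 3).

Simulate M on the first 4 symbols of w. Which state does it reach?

s2

State sequence: s0 -q-> s2 -p-> s2 -q-> s0 -q-> s2

After reading 4 characters, M is in state s2.
(This kind of state-tracing is the core of the pumping-lemma construction: with 3 states, pigeonhole forces a repeat within the first 3 steps.)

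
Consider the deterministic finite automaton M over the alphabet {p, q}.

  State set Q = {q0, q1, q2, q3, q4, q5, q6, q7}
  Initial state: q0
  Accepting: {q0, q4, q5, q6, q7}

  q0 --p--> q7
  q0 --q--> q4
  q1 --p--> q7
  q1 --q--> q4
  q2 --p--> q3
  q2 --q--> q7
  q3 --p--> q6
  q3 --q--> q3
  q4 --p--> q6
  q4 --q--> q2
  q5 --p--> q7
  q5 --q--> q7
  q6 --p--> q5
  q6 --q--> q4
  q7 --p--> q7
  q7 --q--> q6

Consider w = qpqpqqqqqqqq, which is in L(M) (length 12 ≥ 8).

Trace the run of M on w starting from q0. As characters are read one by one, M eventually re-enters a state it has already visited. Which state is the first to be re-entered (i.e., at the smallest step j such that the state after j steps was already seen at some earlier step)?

State sequence: q0 -q-> q4 -p-> q6 -q-> q4 -p-> q6 -q-> q4 -q-> q2 -q-> q7 -q-> q6 -q-> q4 -q-> q2 -q-> q7 -q-> q6
First repeat at step 3: q4 was already visited.

The earliest repeat is at step j = 3: M is in q4, which it already visited at step i = 1.
With |Q| = 8, pigeonhole forces a state repeat no later than step 8; the substring read between the first and second visits to that state can be pumped.

q4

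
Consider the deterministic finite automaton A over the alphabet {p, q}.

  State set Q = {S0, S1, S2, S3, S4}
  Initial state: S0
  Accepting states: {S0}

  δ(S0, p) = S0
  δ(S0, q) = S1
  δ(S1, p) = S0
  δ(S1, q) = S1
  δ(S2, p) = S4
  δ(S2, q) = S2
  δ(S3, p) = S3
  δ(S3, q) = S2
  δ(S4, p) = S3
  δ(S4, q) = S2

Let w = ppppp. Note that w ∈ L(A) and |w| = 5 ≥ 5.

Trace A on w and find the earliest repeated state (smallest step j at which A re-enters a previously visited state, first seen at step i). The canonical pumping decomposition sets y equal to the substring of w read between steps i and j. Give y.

p

Run of A on w = p p p p p:
  step 0: S0  (start)
  step 1: S0  (read p: S0→S0)   ← first repeat (S0 seen earlier)
  step 2: S0  (read p: S0→S0)
  step 3: S0  (read p: S0→S0)
  step 4: S0  (read p: S0→S0)
  step 5: S0  (read p: S0→S0)

So i = 0, j = 1, giving x = w[0:0] = ε, y = w[0:1] = p, z = w[1:5] = pppp.
Check: |xy| = 1 ≤ 5 and |y| = 1 ≥ 1. Reading y takes A from S0 back to S0, so every xyⁱz is accepted.
Since A has 5 states, any run of length ≥ 5 visits 5+1 states, so by pigeonhole some state repeats within the first 5 steps — that repeat gives the pumpable loop.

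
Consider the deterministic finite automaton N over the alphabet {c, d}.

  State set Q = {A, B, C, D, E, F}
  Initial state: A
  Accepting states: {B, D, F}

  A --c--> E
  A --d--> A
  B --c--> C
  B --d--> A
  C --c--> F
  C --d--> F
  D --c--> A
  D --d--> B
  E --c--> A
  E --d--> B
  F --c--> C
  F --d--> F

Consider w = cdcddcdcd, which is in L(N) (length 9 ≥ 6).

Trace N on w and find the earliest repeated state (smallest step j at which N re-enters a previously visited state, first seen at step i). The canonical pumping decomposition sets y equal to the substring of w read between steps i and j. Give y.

Run of N on w = c d c d d c d c d:
  step 0: A  (start)
  step 1: E  (read c: A→E)
  step 2: B  (read d: E→B)
  step 3: C  (read c: B→C)
  step 4: F  (read d: C→F)
  step 5: F  (read d: F→F)   ← first repeat (F seen earlier)
  step 6: C  (read c: F→C)
  step 7: F  (read d: C→F)
  step 8: C  (read c: F→C)
  step 9: F  (read d: C→F)

So i = 4, j = 5, giving x = w[0:4] = cdcd, y = w[4:5] = d, z = w[5:9] = cdcd.
Check: |xy| = 5 ≤ 6 and |y| = 1 ≥ 1. Reading y takes N from F back to F, so every xyⁱz is accepted.
The DFA has 6 states, so the proof of the pumping lemma guarantees a repeated state among the first 6+1 visited; the segment between the two visits is the pumpable y.

d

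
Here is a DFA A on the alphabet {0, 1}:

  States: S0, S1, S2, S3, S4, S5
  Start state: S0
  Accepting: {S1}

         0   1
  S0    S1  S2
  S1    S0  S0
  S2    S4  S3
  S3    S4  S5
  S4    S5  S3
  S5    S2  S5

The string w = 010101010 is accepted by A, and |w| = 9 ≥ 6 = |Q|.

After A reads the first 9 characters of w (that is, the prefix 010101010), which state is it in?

State sequence: S0 -0-> S1 -1-> S0 -0-> S1 -1-> S0 -0-> S1 -1-> S0 -0-> S1 -1-> S0 -0-> S1

After reading 9 characters, A is in state S1.
(This kind of state-tracing is the core of the pumping-lemma construction: with 6 states, pigeonhole forces a repeat within the first 6 steps.)

S1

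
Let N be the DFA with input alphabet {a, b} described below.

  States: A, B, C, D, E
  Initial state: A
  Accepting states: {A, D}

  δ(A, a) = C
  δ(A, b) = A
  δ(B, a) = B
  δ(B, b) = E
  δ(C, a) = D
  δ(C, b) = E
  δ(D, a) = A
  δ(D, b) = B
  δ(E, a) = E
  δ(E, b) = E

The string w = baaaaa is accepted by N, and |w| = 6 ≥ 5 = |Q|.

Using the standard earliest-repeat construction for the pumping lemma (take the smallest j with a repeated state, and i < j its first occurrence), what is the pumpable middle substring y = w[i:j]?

Run of N on w = b a a a a a:
  step 0: A  (start)
  step 1: A  (read b: A→A)   ← first repeat (A seen earlier)
  step 2: C  (read a: A→C)
  step 3: D  (read a: C→D)
  step 4: A  (read a: D→A)
  step 5: C  (read a: A→C)
  step 6: D  (read a: C→D)

So i = 0, j = 1, giving x = w[0:0] = ε, y = w[0:1] = b, z = w[1:6] = aaaaa.
Check: |xy| = 1 ≤ 5 and |y| = 1 ≥ 1. Reading y takes N from A back to A, so every xyⁱz is accepted.

b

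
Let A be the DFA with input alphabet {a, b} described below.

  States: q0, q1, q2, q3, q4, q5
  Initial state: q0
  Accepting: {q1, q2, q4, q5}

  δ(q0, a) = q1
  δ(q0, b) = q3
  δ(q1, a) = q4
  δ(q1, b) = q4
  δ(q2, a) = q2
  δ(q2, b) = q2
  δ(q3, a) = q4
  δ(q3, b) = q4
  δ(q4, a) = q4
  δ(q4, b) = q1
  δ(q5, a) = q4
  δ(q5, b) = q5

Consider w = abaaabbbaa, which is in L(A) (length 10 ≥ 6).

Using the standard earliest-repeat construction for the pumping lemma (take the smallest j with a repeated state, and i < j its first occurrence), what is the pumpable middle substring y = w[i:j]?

State sequence: q0 -a-> q1 -b-> q4 -a-> q4 -a-> q4 -a-> q4 -b-> q1 -b-> q4 -b-> q1 -a-> q4 -a-> q4
First repeat at step 3: q4 was already visited.

So i = 2, j = 3, giving x = w[0:2] = ab, y = w[2:3] = a, z = w[3:10] = aabbbaa.
Check: |xy| = 3 ≤ 6 and |y| = 1 ≥ 1. Reading y takes A from q4 back to q4, so every xyⁱz is accepted.
With |Q| = 6, pigeonhole forces a state repeat no later than step 6; the substring read between the first and second visits to that state can be pumped.

a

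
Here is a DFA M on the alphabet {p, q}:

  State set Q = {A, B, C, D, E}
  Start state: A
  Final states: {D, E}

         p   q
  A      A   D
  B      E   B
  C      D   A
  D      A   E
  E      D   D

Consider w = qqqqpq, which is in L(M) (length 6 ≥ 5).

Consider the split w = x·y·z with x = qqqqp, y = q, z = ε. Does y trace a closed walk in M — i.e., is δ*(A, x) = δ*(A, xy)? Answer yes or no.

State sequence: A -q-> D -q-> E -q-> D -q-> E -p-> D -q-> E

After x (step 5): D. After xy (step 6): E.
They differ (D ≠ E), so y is not a cycle from the state after x; this split is not the one the pumping-lemma construction produces, and pumping y need not keep the string in L(M).

no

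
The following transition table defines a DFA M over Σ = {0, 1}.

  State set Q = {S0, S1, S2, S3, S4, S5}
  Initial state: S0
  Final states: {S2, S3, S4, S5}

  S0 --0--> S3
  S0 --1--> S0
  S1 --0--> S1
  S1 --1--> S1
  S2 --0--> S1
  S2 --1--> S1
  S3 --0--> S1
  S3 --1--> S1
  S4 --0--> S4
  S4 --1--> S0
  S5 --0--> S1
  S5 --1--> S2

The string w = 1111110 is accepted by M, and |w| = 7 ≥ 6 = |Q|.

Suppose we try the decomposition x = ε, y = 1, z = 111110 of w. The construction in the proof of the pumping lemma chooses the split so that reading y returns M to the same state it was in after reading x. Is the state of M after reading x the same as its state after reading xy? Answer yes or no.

Run of M on the first 1 characters of w = 1:
  step 0: S0  (start)
  step 1: S0  (read 1: S0→S0)

After x (step 0): S0. After xy (step 1): S0.
They match, so y = 1 drives M around a cycle from S0 back to itself; pumping y any number of times keeps M in S0 before reading z, and xyⁱz ∈ L(M) for every i ≥ 0.

yes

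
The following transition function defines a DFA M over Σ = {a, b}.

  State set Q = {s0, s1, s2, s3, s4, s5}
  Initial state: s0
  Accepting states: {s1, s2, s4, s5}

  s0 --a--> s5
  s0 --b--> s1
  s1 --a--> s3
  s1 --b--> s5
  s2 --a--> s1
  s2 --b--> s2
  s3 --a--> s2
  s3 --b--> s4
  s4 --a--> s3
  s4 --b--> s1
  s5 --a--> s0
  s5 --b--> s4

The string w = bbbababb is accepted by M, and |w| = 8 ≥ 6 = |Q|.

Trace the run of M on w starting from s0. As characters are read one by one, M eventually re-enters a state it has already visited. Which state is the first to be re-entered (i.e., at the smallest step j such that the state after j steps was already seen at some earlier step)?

s4

State sequence: s0 -b-> s1 -b-> s5 -b-> s4 -a-> s3 -b-> s4 -a-> s3 -b-> s4 -b-> s1
First repeat at step 5: s4 was already visited.

The earliest repeat is at step j = 5: M is in s4, which it already visited at step i = 3.
With |Q| = 6, pigeonhole forces a state repeat no later than step 6; the substring read between the first and second visits to that state can be pumped.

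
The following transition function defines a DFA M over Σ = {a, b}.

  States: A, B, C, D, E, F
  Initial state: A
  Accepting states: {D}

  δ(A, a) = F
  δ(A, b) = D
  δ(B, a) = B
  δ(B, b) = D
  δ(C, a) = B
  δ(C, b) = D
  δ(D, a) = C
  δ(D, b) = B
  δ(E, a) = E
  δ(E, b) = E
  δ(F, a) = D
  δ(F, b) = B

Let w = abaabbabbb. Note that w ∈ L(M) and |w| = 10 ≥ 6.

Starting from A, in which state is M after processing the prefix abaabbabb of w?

State sequence: A -a-> F -b-> B -a-> B -a-> B -b-> D -b-> B -a-> B -b-> D -b-> B

After reading 9 characters, M is in state B.
(This kind of state-tracing is the core of the pumping-lemma construction: with 6 states, pigeonhole forces a repeat within the first 6 steps.)

B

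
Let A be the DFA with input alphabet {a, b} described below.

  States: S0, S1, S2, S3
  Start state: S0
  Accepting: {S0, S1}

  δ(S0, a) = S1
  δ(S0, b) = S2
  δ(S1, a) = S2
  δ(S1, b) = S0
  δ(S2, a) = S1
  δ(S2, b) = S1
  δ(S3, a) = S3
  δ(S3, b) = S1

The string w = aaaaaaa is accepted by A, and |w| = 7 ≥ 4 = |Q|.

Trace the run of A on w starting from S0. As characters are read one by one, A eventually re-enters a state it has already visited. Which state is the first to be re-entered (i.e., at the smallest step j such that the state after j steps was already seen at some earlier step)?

State sequence: S0 -a-> S1 -a-> S2 -a-> S1 -a-> S2 -a-> S1 -a-> S2 -a-> S1
First repeat at step 3: S1 was already visited.

The earliest repeat is at step j = 3: A is in S1, which it already visited at step i = 1.
Pumping length from the standard proof: p = 4 (the number of states). The repeated state found above gives |xy| = j ≤ 4 and |y| = j − i ≥ 1.

S1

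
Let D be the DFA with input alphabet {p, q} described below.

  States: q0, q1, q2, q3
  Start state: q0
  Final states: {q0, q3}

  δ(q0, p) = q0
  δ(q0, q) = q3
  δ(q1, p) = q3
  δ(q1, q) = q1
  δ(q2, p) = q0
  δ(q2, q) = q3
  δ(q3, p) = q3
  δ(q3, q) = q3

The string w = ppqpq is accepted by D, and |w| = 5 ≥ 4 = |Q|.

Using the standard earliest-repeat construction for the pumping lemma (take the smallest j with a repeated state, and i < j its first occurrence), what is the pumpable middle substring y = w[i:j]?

Run of D on w = p p q p q:
  step 0: q0  (start)
  step 1: q0  (read p: q0→q0)   ← first repeat (q0 seen earlier)
  step 2: q0  (read p: q0→q0)
  step 3: q3  (read q: q0→q3)
  step 4: q3  (read p: q3→q3)
  step 5: q3  (read q: q3→q3)

So i = 0, j = 1, giving x = w[0:0] = ε, y = w[0:1] = p, z = w[1:5] = pqpq.
Check: |xy| = 1 ≤ 4 and |y| = 1 ≥ 1. Reading y takes D from q0 back to q0, so every xyⁱz is accepted.
With |Q| = 4, pigeonhole forces a state repeat no later than step 4; the substring read between the first and second visits to that state can be pumped.

p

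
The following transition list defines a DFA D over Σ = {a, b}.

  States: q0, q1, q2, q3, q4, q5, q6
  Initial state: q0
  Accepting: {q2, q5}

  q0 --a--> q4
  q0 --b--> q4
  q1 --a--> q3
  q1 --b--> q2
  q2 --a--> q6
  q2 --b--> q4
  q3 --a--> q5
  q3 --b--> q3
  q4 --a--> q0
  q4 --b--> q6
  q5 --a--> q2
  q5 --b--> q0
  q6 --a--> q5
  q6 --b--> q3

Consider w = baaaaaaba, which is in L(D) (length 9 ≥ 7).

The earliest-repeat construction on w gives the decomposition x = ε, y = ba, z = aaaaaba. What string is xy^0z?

aaaaaba

xy⁰z = xz = ε·aaaaaba = aaaaaba.
Reading y = ba takes D from q0 back to q0, so after x the machine is still in q0, and z then leads to the accepting state q5. Hence aaaaaba ∈ L(D).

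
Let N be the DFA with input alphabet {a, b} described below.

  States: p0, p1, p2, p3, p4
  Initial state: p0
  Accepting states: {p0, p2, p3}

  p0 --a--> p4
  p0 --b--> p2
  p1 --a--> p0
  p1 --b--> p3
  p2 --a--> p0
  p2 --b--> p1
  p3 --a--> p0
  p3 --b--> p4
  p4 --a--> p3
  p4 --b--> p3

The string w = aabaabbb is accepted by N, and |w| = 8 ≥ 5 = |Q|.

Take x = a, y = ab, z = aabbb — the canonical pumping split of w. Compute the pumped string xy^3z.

xy^3z = a·ab·ab·ab·aabbb = aabababaabbb.
Reading y = ab takes N from p4 back to p4, so after x·y·y·y the machine is still in p4, and z then leads to the accepting state p3. Hence aabababaabbb ∈ L(N).

aabababaabbb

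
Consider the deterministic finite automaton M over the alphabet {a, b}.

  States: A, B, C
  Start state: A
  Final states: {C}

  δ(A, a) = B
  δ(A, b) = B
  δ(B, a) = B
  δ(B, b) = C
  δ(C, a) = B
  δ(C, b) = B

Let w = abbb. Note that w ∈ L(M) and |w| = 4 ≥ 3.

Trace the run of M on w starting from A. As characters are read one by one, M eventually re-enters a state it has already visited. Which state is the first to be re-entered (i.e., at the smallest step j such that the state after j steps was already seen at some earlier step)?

B

State sequence: A -a-> B -b-> C -b-> B -b-> C
First repeat at step 3: B was already visited.

The earliest repeat is at step j = 3: M is in B, which it already visited at step i = 1.
Since M has 3 states, any run of length ≥ 3 visits 3+1 states, so by pigeonhole some state repeats within the first 3 steps — that repeat gives the pumpable loop.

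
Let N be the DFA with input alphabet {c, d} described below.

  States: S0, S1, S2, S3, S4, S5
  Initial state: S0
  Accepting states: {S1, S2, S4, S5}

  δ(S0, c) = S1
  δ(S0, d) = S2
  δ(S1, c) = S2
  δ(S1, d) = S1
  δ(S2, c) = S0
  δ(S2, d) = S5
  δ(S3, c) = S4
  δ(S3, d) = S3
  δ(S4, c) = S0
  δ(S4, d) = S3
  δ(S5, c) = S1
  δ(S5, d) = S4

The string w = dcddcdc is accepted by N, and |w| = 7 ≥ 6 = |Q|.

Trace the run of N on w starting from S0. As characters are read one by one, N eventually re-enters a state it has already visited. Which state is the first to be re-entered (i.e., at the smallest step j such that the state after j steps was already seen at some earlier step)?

Run of N on w = d c d d c d c:
  step 0: S0  (start)
  step 1: S2  (read d: S0→S2)
  step 2: S0  (read c: S2→S0)   ← first repeat (S0 seen earlier)
  step 3: S2  (read d: S0→S2)
  step 4: S5  (read d: S2→S5)
  step 5: S1  (read c: S5→S1)
  step 6: S1  (read d: S1→S1)
  step 7: S2  (read c: S1→S2)

The earliest repeat is at step j = 2: N is in S0, which it already visited at step i = 0.

S0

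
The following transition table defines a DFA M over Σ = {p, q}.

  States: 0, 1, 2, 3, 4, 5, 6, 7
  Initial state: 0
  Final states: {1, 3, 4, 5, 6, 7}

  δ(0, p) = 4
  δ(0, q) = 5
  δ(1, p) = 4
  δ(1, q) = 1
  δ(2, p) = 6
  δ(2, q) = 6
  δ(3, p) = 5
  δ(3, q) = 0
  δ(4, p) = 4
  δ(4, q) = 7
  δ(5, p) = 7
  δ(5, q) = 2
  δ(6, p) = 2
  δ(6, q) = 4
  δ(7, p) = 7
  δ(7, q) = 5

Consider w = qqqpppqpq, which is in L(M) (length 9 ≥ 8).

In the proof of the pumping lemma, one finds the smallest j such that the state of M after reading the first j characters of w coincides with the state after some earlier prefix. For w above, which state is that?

State sequence: 0 -q-> 5 -q-> 2 -q-> 6 -p-> 2 -p-> 6 -p-> 2 -q-> 6 -p-> 2 -q-> 6
First repeat at step 4: 2 was already visited.

The earliest repeat is at step j = 4: M is in 2, which it already visited at step i = 2.

2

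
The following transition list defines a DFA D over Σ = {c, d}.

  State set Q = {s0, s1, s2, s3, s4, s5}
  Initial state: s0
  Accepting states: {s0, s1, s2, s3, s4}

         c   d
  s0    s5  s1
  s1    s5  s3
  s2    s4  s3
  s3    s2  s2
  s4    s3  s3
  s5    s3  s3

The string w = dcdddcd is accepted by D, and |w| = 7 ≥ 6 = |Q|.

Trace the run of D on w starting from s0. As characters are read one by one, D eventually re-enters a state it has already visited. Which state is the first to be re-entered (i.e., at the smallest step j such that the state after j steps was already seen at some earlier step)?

State sequence: s0 -d-> s1 -c-> s5 -d-> s3 -d-> s2 -d-> s3 -c-> s2 -d-> s3
First repeat at step 5: s3 was already visited.

The earliest repeat is at step j = 5: D is in s3, which it already visited at step i = 3.
The DFA has 6 states, so the proof of the pumping lemma guarantees a repeated state among the first 6+1 visited; the segment between the two visits is the pumpable y.

s3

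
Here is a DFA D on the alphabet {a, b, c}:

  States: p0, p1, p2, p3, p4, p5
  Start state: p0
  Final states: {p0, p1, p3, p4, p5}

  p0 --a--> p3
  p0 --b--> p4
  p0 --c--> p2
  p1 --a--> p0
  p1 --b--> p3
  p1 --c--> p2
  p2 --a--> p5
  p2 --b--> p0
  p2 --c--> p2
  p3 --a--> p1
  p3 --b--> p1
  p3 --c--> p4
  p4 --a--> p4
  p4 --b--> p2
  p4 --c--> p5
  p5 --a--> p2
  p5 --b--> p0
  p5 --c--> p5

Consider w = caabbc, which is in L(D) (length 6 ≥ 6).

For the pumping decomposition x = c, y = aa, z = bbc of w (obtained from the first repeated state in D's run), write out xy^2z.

xy^2z = c·aa·aa·bbc = caaaabbc.
Reading y = aa takes D from p2 back to p2, so after x·y·y the machine is still in p2, and z then leads to the accepting state p5. Hence caaaabbc ∈ L(D).

caaaabbc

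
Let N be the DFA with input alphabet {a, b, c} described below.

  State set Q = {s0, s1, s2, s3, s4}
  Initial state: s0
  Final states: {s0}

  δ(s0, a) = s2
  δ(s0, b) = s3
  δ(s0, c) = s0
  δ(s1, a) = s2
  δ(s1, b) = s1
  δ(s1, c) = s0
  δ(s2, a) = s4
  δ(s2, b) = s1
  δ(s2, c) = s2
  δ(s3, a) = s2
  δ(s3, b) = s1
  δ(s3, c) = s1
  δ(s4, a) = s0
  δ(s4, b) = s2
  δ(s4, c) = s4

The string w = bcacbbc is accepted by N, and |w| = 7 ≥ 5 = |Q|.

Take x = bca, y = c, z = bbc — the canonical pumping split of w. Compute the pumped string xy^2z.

xy^2z = bca·c·c·bbc = bcaccbbc.
Reading y = c takes N from s2 back to s2, so after x·y·y the machine is still in s2, and z then leads to the accepting state s0. Hence bcaccbbc ∈ L(N).

bcaccbbc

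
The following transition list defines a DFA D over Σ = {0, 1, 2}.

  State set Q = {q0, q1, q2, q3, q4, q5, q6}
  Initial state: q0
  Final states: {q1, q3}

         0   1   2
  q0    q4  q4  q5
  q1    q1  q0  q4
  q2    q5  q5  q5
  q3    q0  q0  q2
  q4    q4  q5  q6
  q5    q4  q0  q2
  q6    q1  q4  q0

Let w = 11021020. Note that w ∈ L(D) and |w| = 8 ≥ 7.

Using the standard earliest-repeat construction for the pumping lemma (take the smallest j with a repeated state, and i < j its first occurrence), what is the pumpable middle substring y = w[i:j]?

Run of D on w = 1 1 0 2 1 0 2 0:
  step 0: q0  (start)
  step 1: q4  (read 1: q0→q4)
  step 2: q5  (read 1: q4→q5)
  step 3: q4  (read 0: q5→q4)   ← first repeat (q4 seen earlier)
  step 4: q6  (read 2: q4→q6)
  step 5: q4  (read 1: q6→q4)
  step 6: q4  (read 0: q4→q4)
  step 7: q6  (read 2: q4→q6)
  step 8: q1  (read 0: q6→q1)

So i = 1, j = 3, giving x = w[0:1] = 1, y = w[1:3] = 10, z = w[3:8] = 21020.
Check: |xy| = 3 ≤ 7 and |y| = 2 ≥ 1. Reading y takes D from q4 back to q4, so every xyⁱz is accepted.

10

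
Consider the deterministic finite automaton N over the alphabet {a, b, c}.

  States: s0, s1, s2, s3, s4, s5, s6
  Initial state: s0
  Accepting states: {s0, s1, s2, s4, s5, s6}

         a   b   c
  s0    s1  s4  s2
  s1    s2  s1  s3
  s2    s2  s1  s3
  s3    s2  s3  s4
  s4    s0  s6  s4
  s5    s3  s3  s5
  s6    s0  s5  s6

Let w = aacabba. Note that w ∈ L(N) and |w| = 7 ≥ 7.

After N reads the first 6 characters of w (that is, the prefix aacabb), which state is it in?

s1

Run of N on the first 6 characters of w = a a c a b b:
  step 0: s0  (start)
  step 1: s1  (read a: s0→s1)
  step 2: s2  (read a: s1→s2)
  step 3: s3  (read c: s2→s3)
  step 4: s2  (read a: s3→s2)
  step 5: s1  (read b: s2→s1)
  step 6: s1  (read b: s1→s1)

After reading 6 characters, N is in state s1.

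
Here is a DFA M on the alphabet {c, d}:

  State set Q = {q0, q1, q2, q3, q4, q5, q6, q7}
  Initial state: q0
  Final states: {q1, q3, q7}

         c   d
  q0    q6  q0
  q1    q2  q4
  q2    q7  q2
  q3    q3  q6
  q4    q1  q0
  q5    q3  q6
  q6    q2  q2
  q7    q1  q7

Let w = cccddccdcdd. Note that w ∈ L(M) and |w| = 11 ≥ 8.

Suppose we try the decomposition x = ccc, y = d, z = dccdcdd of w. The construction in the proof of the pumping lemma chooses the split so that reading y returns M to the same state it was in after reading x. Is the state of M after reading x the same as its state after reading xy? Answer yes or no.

yes

State sequence: q0 -c-> q6 -c-> q2 -c-> q7 -d-> q7

After x (step 3): q7. After xy (step 4): q7.
They match, so y = d drives M around a cycle from q7 back to itself; pumping y any number of times keeps M in q7 before reading z, and xyⁱz ∈ L(M) for every i ≥ 0.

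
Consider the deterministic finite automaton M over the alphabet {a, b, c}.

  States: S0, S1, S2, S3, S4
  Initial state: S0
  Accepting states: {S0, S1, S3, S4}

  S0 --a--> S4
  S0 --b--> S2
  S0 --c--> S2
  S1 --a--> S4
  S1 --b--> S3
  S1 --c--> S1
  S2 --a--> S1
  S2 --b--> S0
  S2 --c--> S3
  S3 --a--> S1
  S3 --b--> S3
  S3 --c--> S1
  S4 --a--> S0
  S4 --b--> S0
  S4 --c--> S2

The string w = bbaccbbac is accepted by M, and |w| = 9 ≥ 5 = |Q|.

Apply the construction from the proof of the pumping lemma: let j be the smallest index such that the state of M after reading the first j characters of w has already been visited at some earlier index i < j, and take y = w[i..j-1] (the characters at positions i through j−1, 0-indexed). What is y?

bb

Run of M on w = b b a c c b b a c:
  step 0: S0  (start)
  step 1: S2  (read b: S0→S2)
  step 2: S0  (read b: S2→S0)   ← first repeat (S0 seen earlier)
  step 3: S4  (read a: S0→S4)
  step 4: S2  (read c: S4→S2)
  step 5: S3  (read c: S2→S3)
  step 6: S3  (read b: S3→S3)
  step 7: S3  (read b: S3→S3)
  step 8: S1  (read a: S3→S1)
  step 9: S1  (read c: S1→S1)

So i = 0, j = 2, giving x = w[0:0] = ε, y = w[0:2] = bb, z = w[2:9] = accbbac.
Check: |xy| = 2 ≤ 5 and |y| = 2 ≥ 1. Reading y takes M from S0 back to S0, so every xyⁱz is accepted.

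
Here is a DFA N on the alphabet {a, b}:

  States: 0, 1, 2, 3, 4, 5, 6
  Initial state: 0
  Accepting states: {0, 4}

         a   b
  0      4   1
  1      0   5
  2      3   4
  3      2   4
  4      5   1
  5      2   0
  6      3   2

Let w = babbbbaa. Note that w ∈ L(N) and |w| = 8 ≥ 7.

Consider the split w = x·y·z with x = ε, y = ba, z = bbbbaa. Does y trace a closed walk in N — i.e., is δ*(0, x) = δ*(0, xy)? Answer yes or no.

yes

State sequence: 0 -b-> 1 -a-> 0

After x (step 0): 0. After xy (step 2): 0.
They match, so y = ba drives N around a cycle from 0 back to itself; pumping y any number of times keeps N in 0 before reading z, and xyⁱz ∈ L(N) for every i ≥ 0.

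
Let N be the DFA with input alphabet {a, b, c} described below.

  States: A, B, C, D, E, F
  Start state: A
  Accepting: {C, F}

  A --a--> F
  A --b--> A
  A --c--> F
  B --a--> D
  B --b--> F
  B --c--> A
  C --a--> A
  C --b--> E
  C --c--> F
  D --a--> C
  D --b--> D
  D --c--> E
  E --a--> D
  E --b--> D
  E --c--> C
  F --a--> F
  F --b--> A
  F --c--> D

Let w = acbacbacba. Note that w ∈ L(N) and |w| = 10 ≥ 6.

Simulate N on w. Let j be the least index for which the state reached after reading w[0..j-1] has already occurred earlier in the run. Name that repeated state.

Run of N on w = a c b a c b a c b a:
  step 0: A  (start)
  step 1: F  (read a: A→F)
  step 2: D  (read c: F→D)
  step 3: D  (read b: D→D)   ← first repeat (D seen earlier)
  step 4: C  (read a: D→C)
  step 5: F  (read c: C→F)
  step 6: A  (read b: F→A)
  step 7: F  (read a: A→F)
  step 8: D  (read c: F→D)
  step 9: D  (read b: D→D)
  step 10: C  (read a: D→C)

The earliest repeat is at step j = 3: N is in D, which it already visited at step i = 2.
The DFA has 6 states, so the proof of the pumping lemma guarantees a repeated state among the first 6+1 visited; the segment between the two visits is the pumpable y.

D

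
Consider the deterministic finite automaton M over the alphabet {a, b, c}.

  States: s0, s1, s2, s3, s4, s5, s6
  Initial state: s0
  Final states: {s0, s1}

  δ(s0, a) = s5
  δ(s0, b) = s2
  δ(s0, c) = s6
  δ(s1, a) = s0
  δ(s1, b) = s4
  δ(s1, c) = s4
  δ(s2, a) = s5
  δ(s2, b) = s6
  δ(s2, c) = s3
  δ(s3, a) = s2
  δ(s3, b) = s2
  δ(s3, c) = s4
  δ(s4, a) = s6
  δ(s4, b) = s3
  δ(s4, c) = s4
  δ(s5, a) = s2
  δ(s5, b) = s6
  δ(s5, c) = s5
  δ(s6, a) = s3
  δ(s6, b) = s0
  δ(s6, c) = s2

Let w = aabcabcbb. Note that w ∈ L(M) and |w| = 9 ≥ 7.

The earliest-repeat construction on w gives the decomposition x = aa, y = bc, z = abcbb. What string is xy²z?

aabcbcabcbb

xy^2z = aa·bc·bc·abcbb = aabcbcabcbb.
Reading y = bc takes M from s2 back to s2, so after x·y·y the machine is still in s2, and z then leads to the accepting state s0. Hence aabcbcabcbb ∈ L(M).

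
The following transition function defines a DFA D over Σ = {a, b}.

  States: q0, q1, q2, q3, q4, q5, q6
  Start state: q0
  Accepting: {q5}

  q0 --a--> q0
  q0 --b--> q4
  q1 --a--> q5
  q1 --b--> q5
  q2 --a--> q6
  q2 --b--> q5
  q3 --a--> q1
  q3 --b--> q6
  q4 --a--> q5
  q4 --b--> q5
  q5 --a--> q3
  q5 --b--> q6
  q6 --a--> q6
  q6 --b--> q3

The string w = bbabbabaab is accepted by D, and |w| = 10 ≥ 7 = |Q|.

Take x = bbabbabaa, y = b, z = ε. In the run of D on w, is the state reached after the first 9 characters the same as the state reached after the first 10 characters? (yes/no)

Run of D on the first 10 characters of w = b b a b b a b a a b:
  step 0: q0  (start)
  step 1: q4  (read b: q0→q4)
  step 2: q5  (read b: q4→q5)
  step 3: q3  (read a: q5→q3)
  step 4: q6  (read b: q3→q6)
  step 5: q3  (read b: q6→q3)
  step 6: q1  (read a: q3→q1)
  step 7: q5  (read b: q1→q5)
  step 8: q3  (read a: q5→q3)
  step 9: q1  (read a: q3→q1)
  step 10: q5  (read b: q1→q5)

After x (step 9): q1. After xy (step 10): q5.
They differ (q1 ≠ q5), so y is not a cycle from the state after x; this split is not the one the pumping-lemma construction produces, and pumping y need not keep the string in L(D).

no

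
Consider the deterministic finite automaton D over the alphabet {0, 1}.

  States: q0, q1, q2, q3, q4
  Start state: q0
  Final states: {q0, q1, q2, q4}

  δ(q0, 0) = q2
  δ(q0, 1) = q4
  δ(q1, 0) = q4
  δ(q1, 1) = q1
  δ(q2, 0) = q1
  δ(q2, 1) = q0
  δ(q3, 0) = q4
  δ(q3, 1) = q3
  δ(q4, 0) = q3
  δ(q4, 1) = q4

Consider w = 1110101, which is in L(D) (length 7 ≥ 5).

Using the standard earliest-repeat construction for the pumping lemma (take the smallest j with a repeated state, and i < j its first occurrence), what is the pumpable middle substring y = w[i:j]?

State sequence: q0 -1-> q4 -1-> q4 -1-> q4 -0-> q3 -1-> q3 -0-> q4 -1-> q4
First repeat at step 2: q4 was already visited.

So i = 1, j = 2, giving x = w[0:1] = 1, y = w[1:2] = 1, z = w[2:7] = 10101.
Check: |xy| = 2 ≤ 5 and |y| = 1 ≥ 1. Reading y takes D from q4 back to q4, so every xyⁱz is accepted.

1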